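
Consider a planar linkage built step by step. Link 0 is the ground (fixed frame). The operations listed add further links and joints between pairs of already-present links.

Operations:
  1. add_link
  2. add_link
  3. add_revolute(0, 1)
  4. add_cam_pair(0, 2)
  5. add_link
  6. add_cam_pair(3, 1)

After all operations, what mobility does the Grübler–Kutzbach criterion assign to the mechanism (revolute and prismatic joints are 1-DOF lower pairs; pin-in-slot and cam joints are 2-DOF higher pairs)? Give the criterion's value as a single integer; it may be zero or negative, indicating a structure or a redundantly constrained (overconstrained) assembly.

L=1 J1=0 J2=0
add link → L=2 J1=0 J2=0
add link → L=3 J1=0 J2=0
R@0,1 dof=1 J1 → L=3 J1=1 J2=0
C@0,2 dof=2 J2 → L=3 J1=1 J2=1
add link → L=4 J1=1 J2=1
C@3,1 dof=2 J2 → L=4 J1=1 J2=2
M=3(L−1)−2J1−J2=3·3−2·1−2=5

M = 5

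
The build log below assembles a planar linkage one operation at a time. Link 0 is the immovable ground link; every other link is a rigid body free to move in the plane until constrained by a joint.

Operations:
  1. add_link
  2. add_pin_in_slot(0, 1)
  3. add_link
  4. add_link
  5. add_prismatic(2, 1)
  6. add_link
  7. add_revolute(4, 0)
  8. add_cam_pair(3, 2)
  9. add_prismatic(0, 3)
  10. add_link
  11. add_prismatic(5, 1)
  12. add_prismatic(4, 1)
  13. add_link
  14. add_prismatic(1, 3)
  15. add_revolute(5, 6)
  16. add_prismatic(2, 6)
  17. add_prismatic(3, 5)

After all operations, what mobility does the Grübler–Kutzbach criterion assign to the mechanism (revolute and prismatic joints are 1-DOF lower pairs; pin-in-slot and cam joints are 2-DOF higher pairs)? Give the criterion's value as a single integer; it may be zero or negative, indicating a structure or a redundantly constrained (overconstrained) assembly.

(L,J1,J2)=(1,0,0); link0 fixed
link1: (2,0,0)
PS 0-1 [J2]: (2,0,1)
link2: (3,0,1)
link3: (4,0,1)
P 2-1 [J1]: (4,1,1)
link4: (5,1,1)
R 4-0 [J1]: (5,2,1)
C 3-2 [J2]: (5,2,2)
P 0-3 [J1]: (5,3,2)
link5: (6,3,2)
P 5-1 [J1]: (6,4,2)
P 4-1 [J1]: (6,5,2)
link6: (7,5,2)
P 1-3 [J1]: (7,6,2)
R 5-6 [J1]: (7,7,2)
P 2-6 [J1]: (7,8,2)
P 3-5 [J1]: (7,9,2)
Grübler: 3·6 − 2·9 − 2 = -2

M = -2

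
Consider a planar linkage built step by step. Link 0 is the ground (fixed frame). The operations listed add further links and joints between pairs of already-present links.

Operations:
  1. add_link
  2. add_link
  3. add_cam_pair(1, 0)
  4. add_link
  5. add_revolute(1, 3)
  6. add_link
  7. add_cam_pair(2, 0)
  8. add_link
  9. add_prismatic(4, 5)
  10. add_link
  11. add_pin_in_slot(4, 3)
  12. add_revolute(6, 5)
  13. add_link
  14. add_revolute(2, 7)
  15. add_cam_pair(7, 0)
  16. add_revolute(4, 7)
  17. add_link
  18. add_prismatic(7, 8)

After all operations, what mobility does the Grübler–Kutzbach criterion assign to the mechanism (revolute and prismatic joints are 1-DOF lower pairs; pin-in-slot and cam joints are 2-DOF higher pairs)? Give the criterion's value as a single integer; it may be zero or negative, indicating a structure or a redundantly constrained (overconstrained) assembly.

(L,J1,J2)=(1,0,0); link0 fixed
link1: (2,0,0)
link2: (3,0,0)
C 1-0 [J2]: (3,0,1)
link3: (4,0,1)
R 1-3 [J1]: (4,1,1)
link4: (5,1,1)
C 2-0 [J2]: (5,1,2)
link5: (6,1,2)
P 4-5 [J1]: (6,2,2)
link6: (7,2,2)
PS 4-3 [J2]: (7,2,3)
R 6-5 [J1]: (7,3,3)
link7: (8,3,3)
R 2-7 [J1]: (8,4,3)
C 7-0 [J2]: (8,4,4)
R 4-7 [J1]: (8,5,4)
link8: (9,5,4)
P 7-8 [J1]: (9,6,4)
Grübler: 3·8 − 2·6 − 4 = 8

M = 8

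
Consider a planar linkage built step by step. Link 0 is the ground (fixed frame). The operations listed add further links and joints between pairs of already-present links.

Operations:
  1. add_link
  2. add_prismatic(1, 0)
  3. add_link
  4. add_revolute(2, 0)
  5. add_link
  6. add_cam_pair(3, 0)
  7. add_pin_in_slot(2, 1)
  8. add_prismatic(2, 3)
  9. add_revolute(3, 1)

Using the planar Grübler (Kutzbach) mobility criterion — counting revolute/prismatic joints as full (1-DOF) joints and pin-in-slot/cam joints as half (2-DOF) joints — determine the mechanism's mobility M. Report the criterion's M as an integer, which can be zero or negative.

M = -1

[1;0;0] (link 0 is ground)
L+ [2;0;0]
P(1,0)∈J1 [2;1;0]
L+ [3;1;0]
R(2,0)∈J1 [3;2;0]
L+ [4;2;0]
C(3,0)∈J2 [4;2;1]
PS(2,1)∈J2 [4;2;2]
P(2,3)∈J1 [4;3;2]
R(3,1)∈J1 [4;4;2]
mobility = 9 − 8 − 2 = -1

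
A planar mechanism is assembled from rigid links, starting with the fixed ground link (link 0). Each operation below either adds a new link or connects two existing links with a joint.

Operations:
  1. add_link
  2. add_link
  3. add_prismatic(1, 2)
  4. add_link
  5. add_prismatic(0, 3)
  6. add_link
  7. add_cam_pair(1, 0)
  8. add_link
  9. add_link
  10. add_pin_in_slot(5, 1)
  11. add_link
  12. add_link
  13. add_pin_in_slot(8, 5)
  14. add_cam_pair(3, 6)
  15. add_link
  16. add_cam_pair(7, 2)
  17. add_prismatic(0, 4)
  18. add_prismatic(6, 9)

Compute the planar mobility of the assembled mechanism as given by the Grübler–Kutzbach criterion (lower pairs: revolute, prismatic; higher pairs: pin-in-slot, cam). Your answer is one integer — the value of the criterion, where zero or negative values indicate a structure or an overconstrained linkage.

ground; <1,0,0>
#1 <2,0,0>
#2 <3,0,0>
P:1↔2 J1 <3,1,0>
#3 <4,1,0>
P:0↔3 J1 <4,2,0>
#4 <5,2,0>
C:1↔0 J2 <5,2,1>
#5 <6,2,1>
#6 <7,2,1>
PS:5↔1 J2 <7,2,2>
#7 <8,2,2>
#8 <9,2,2>
PS:8↔5 J2 <9,2,3>
C:3↔6 J2 <9,2,4>
#9 <10,2,4>
C:7↔2 J2 <10,2,5>
P:0↔4 J1 <10,3,5>
P:6↔9 J1 <10,4,5>
3×9 − 2×4 − 1×5 = 14

M = 14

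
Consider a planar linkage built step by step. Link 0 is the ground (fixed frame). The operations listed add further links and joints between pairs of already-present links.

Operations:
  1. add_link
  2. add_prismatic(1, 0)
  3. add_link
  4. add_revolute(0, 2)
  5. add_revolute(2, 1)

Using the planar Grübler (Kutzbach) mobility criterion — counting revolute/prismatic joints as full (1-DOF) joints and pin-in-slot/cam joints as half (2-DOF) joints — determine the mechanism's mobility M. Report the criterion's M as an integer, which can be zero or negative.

[1;0;0] (link 0 is ground)
L+ [2;0;0]
P(1,0)∈J1 [2;1;0]
L+ [3;1;0]
R(0,2)∈J1 [3;2;0]
R(2,1)∈J1 [3;3;0]
mobility = 6 − 6 − 0 = 0

M = 0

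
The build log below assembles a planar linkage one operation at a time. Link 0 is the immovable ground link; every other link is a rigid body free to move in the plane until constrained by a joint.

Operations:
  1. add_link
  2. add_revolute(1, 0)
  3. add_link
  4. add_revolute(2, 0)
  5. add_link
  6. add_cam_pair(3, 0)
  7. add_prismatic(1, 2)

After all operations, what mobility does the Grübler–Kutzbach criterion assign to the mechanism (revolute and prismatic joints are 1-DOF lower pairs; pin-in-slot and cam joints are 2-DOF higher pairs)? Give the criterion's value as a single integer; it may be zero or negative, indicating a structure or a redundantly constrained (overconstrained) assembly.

M = 2

link 0 = ground. State L|J1|J2 = 1|0|0
+link1  2|0|0
R(1,0) f=1→J1  2|1|0
+link2  3|1|0
R(2,0) f=1→J1  3|2|0
+link3  4|2|0
C(3,0) f=2→J2  4|2|1
P(1,2) f=1→J1  4|3|1
M = 3(4−1)−2·3−1 = 9−6−1 = 2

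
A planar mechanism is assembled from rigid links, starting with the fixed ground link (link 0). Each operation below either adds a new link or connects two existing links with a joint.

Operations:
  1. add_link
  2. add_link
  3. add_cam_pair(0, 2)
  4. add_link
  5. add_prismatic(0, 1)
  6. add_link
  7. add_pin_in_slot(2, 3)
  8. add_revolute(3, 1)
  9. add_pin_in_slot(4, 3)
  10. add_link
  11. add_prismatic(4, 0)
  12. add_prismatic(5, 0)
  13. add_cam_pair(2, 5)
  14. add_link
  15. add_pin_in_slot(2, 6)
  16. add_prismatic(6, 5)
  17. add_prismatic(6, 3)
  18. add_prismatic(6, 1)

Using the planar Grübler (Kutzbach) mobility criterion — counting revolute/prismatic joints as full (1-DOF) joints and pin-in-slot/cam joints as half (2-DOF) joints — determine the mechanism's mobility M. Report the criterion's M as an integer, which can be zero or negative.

(L,J1,J2)=(1,0,0); link0 fixed
link1: (2,0,0)
link2: (3,0,0)
C 0-2 [J2]: (3,0,1)
link3: (4,0,1)
P 0-1 [J1]: (4,1,1)
link4: (5,1,1)
PS 2-3 [J2]: (5,1,2)
R 3-1 [J1]: (5,2,2)
PS 4-3 [J2]: (5,2,3)
link5: (6,2,3)
P 4-0 [J1]: (6,3,3)
P 5-0 [J1]: (6,4,3)
C 2-5 [J2]: (6,4,4)
link6: (7,4,4)
PS 2-6 [J2]: (7,4,5)
P 6-5 [J1]: (7,5,5)
P 6-3 [J1]: (7,6,5)
P 6-1 [J1]: (7,7,5)
Grübler: 3·6 − 2·7 − 5 = -1

M = -1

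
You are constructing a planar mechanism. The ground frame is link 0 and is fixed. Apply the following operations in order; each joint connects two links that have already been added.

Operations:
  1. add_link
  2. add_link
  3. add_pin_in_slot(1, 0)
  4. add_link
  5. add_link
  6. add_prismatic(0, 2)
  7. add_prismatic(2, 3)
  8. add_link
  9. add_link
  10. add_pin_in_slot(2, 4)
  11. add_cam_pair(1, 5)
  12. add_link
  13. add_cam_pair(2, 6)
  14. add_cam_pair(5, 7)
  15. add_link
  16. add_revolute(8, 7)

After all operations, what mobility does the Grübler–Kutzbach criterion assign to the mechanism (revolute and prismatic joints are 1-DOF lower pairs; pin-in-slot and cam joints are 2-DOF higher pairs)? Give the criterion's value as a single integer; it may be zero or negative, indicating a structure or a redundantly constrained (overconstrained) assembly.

M = 13

(L,J1,J2)=(1,0,0); link0 fixed
link1: (2,0,0)
link2: (3,0,0)
PS 1-0 [J2]: (3,0,1)
link3: (4,0,1)
link4: (5,0,1)
P 0-2 [J1]: (5,1,1)
P 2-3 [J1]: (5,2,1)
link5: (6,2,1)
link6: (7,2,1)
PS 2-4 [J2]: (7,2,2)
C 1-5 [J2]: (7,2,3)
link7: (8,2,3)
C 2-6 [J2]: (8,2,4)
C 5-7 [J2]: (8,2,5)
link8: (9,2,5)
R 8-7 [J1]: (9,3,5)
Grübler: 3·8 − 2·3 − 5 = 13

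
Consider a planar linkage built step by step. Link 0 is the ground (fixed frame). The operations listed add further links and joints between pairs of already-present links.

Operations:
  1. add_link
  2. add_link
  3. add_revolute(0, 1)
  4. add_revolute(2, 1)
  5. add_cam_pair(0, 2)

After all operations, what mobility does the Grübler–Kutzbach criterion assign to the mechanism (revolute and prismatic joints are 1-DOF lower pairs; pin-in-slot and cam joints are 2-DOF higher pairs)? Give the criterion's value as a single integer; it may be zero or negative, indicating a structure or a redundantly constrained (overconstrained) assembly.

M = 1

link 0 = ground. State L|J1|J2 = 1|0|0
+link1  2|0|0
+link2  3|0|0
R(0,1) f=1→J1  3|1|0
R(2,1) f=1→J1  3|2|0
C(0,2) f=2→J2  3|2|1
M = 3(3−1)−2·2−1 = 6−4−1 = 1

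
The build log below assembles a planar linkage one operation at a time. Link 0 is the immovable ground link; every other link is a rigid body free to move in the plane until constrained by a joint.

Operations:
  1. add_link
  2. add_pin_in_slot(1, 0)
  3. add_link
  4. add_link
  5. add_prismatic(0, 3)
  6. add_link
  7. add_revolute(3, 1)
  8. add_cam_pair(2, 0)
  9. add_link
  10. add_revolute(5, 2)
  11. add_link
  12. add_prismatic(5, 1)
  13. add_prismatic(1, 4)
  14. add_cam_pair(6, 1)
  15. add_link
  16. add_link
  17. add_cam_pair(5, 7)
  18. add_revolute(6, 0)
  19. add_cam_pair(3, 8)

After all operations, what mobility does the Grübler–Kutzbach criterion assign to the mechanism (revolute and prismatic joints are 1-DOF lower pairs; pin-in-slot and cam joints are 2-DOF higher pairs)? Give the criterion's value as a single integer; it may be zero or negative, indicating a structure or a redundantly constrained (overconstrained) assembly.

M = 7

[1;0;0] (link 0 is ground)
L+ [2;0;0]
PS(1,0)∈J2 [2;0;1]
L+ [3;0;1]
L+ [4;0;1]
P(0,3)∈J1 [4;1;1]
L+ [5;1;1]
R(3,1)∈J1 [5;2;1]
C(2,0)∈J2 [5;2;2]
L+ [6;2;2]
R(5,2)∈J1 [6;3;2]
L+ [7;3;2]
P(5,1)∈J1 [7;4;2]
P(1,4)∈J1 [7;5;2]
C(6,1)∈J2 [7;5;3]
L+ [8;5;3]
L+ [9;5;3]
C(5,7)∈J2 [9;5;4]
R(6,0)∈J1 [9;6;4]
C(3,8)∈J2 [9;6;5]
mobility = 24 − 12 − 5 = 7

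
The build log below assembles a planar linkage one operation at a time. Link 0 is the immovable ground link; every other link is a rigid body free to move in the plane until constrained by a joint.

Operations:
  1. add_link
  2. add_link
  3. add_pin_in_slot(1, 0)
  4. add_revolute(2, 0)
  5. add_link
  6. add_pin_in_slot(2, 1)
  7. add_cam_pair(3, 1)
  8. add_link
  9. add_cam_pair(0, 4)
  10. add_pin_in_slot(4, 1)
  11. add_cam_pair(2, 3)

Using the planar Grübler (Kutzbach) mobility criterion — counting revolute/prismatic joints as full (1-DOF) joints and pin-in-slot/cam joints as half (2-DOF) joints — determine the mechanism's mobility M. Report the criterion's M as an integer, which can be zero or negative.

L=1 J1=0 J2=0
add link → L=2 J1=0 J2=0
add link → L=3 J1=0 J2=0
PS@1,0 dof=2 J2 → L=3 J1=0 J2=1
R@2,0 dof=1 J1 → L=3 J1=1 J2=1
add link → L=4 J1=1 J2=1
PS@2,1 dof=2 J2 → L=4 J1=1 J2=2
C@3,1 dof=2 J2 → L=4 J1=1 J2=3
add link → L=5 J1=1 J2=3
C@0,4 dof=2 J2 → L=5 J1=1 J2=4
PS@4,1 dof=2 J2 → L=5 J1=1 J2=5
C@2,3 dof=2 J2 → L=5 J1=1 J2=6
M=3(L−1)−2J1−J2=3·4−2·1−6=4

M = 4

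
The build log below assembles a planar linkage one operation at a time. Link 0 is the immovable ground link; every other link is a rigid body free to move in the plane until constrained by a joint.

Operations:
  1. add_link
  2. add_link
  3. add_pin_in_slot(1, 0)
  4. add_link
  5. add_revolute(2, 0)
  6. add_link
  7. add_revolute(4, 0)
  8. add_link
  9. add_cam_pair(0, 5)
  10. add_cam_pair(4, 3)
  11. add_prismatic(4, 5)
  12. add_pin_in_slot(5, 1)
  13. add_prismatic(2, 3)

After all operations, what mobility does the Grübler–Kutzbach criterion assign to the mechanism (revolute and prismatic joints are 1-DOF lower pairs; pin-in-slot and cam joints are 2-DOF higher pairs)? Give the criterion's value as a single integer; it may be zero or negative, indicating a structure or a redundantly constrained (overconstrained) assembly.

ground; <1,0,0>
#1 <2,0,0>
#2 <3,0,0>
PS:1↔0 J2 <3,0,1>
#3 <4,0,1>
R:2↔0 J1 <4,1,1>
#4 <5,1,1>
R:4↔0 J1 <5,2,1>
#5 <6,2,1>
C:0↔5 J2 <6,2,2>
C:4↔3 J2 <6,2,3>
P:4↔5 J1 <6,3,3>
PS:5↔1 J2 <6,3,4>
P:2↔3 J1 <6,4,4>
3×5 − 2×4 − 1×4 = 3

M = 3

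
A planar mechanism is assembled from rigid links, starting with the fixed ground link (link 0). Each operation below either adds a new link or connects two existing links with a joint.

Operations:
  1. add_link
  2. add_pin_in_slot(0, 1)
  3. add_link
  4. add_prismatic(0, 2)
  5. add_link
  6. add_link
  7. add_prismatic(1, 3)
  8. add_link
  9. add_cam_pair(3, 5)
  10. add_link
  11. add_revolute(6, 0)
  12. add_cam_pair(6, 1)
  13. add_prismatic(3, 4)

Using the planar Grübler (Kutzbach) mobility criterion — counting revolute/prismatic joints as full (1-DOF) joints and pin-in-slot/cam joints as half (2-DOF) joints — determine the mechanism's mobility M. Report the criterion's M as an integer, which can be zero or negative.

L=1 J1=0 J2=0
add link → L=2 J1=0 J2=0
PS@0,1 dof=2 J2 → L=2 J1=0 J2=1
add link → L=3 J1=0 J2=1
P@0,2 dof=1 J1 → L=3 J1=1 J2=1
add link → L=4 J1=1 J2=1
add link → L=5 J1=1 J2=1
P@1,3 dof=1 J1 → L=5 J1=2 J2=1
add link → L=6 J1=2 J2=1
C@3,5 dof=2 J2 → L=6 J1=2 J2=2
add link → L=7 J1=2 J2=2
R@6,0 dof=1 J1 → L=7 J1=3 J2=2
C@6,1 dof=2 J2 → L=7 J1=3 J2=3
P@3,4 dof=1 J1 → L=7 J1=4 J2=3
M=3(L−1)−2J1−J2=3·6−2·4−3=7

M = 7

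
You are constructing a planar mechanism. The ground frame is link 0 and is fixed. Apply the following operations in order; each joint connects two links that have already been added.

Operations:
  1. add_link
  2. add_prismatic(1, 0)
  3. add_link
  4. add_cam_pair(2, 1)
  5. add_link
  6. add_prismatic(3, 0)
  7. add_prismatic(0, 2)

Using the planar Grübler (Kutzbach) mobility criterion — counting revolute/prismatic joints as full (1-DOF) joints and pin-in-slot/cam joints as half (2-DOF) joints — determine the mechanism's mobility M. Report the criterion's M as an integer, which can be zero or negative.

(L,J1,J2)=(1,0,0); link0 fixed
link1: (2,0,0)
P 1-0 [J1]: (2,1,0)
link2: (3,1,0)
C 2-1 [J2]: (3,1,1)
link3: (4,1,1)
P 3-0 [J1]: (4,2,1)
P 0-2 [J1]: (4,3,1)
Grübler: 3·3 − 2·3 − 1 = 2

M = 2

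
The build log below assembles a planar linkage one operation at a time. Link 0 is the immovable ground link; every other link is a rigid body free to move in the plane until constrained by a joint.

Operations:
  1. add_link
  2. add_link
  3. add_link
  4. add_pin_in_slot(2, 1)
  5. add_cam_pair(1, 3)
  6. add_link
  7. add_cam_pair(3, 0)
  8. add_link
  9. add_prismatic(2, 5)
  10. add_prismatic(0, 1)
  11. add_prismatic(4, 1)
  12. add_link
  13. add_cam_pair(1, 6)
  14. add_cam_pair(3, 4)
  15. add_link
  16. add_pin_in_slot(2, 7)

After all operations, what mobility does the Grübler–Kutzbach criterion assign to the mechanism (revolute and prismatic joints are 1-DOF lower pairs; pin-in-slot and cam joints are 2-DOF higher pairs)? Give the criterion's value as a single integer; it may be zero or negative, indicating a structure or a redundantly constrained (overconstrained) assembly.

M = 9

(L,J1,J2)=(1,0,0); link0 fixed
link1: (2,0,0)
link2: (3,0,0)
link3: (4,0,0)
PS 2-1 [J2]: (4,0,1)
C 1-3 [J2]: (4,0,2)
link4: (5,0,2)
C 3-0 [J2]: (5,0,3)
link5: (6,0,3)
P 2-5 [J1]: (6,1,3)
P 0-1 [J1]: (6,2,3)
P 4-1 [J1]: (6,3,3)
link6: (7,3,3)
C 1-6 [J2]: (7,3,4)
C 3-4 [J2]: (7,3,5)
link7: (8,3,5)
PS 2-7 [J2]: (8,3,6)
Grübler: 3·7 − 2·3 − 6 = 9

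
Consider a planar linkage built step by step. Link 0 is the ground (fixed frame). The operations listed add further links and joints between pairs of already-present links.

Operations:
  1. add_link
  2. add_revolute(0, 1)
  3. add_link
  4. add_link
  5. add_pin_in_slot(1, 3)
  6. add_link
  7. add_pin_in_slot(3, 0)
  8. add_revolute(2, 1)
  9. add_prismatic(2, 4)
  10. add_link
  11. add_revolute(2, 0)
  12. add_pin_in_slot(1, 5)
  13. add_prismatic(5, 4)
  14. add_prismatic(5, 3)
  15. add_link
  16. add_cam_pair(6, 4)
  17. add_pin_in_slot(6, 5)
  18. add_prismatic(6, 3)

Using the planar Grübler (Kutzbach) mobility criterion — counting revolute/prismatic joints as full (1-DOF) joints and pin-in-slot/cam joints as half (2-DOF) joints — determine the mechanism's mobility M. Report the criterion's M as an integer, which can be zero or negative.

M = -1

ground; <1,0,0>
#1 <2,0,0>
R:0↔1 J1 <2,1,0>
#2 <3,1,0>
#3 <4,1,0>
PS:1↔3 J2 <4,1,1>
#4 <5,1,1>
PS:3↔0 J2 <5,1,2>
R:2↔1 J1 <5,2,2>
P:2↔4 J1 <5,3,2>
#5 <6,3,2>
R:2↔0 J1 <6,4,2>
PS:1↔5 J2 <6,4,3>
P:5↔4 J1 <6,5,3>
P:5↔3 J1 <6,6,3>
#6 <7,6,3>
C:6↔4 J2 <7,6,4>
PS:6↔5 J2 <7,6,5>
P:6↔3 J1 <7,7,5>
3×6 − 2×7 − 1×5 = -1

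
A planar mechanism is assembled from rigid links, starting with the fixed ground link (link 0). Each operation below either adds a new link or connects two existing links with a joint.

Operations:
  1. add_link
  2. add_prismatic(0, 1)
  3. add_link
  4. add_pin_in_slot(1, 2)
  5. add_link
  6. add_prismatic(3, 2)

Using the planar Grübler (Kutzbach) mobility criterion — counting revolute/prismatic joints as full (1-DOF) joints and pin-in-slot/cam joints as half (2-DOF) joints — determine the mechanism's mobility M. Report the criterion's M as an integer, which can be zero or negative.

M = 4

link 0 = ground. State L|J1|J2 = 1|0|0
+link1  2|0|0
P(0,1) f=1→J1  2|1|0
+link2  3|1|0
PS(1,2) f=2→J2  3|1|1
+link3  4|1|1
P(3,2) f=1→J1  4|2|1
M = 3(4−1)−2·2−1 = 9−4−1 = 4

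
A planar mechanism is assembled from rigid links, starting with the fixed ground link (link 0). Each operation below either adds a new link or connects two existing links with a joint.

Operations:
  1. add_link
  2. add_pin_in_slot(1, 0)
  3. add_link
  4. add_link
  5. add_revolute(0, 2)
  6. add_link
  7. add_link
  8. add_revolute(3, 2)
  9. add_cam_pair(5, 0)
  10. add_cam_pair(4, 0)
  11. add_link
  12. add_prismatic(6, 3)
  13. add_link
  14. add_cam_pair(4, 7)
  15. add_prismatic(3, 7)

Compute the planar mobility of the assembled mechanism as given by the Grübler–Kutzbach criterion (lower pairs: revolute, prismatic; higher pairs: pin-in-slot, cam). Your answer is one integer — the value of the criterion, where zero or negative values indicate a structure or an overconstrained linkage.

link 0 = ground. State L|J1|J2 = 1|0|0
+link1  2|0|0
PS(1,0) f=2→J2  2|0|1
+link2  3|0|1
+link3  4|0|1
R(0,2) f=1→J1  4|1|1
+link4  5|1|1
+link5  6|1|1
R(3,2) f=1→J1  6|2|1
C(5,0) f=2→J2  6|2|2
C(4,0) f=2→J2  6|2|3
+link6  7|2|3
P(6,3) f=1→J1  7|3|3
+link7  8|3|3
C(4,7) f=2→J2  8|3|4
P(3,7) f=1→J1  8|4|4
M = 3(8−1)−2·4−4 = 21−8−4 = 9

M = 9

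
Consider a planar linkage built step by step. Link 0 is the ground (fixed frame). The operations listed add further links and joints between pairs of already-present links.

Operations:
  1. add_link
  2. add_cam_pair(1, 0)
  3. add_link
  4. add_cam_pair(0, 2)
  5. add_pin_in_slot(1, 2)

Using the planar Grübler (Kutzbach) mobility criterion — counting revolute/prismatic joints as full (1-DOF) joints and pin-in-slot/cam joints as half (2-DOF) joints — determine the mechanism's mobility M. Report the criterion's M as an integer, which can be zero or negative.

M = 3

link 0 = ground. State L|J1|J2 = 1|0|0
+link1  2|0|0
C(1,0) f=2→J2  2|0|1
+link2  3|0|1
C(0,2) f=2→J2  3|0|2
PS(1,2) f=2→J2  3|0|3
M = 3(3−1)−2·0−3 = 6−0−3 = 3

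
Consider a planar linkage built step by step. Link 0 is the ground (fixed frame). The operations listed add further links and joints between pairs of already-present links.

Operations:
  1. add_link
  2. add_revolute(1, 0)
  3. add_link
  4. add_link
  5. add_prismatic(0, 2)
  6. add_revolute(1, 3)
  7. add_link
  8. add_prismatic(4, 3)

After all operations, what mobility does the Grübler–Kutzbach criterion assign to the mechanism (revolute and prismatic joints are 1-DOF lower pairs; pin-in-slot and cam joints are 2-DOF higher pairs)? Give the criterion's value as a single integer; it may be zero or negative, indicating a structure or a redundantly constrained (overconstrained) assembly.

(L,J1,J2)=(1,0,0); link0 fixed
link1: (2,0,0)
R 1-0 [J1]: (2,1,0)
link2: (3,1,0)
link3: (4,1,0)
P 0-2 [J1]: (4,2,0)
R 1-3 [J1]: (4,3,0)
link4: (5,3,0)
P 4-3 [J1]: (5,4,0)
Grübler: 3·4 − 2·4 − 0 = 4

M = 4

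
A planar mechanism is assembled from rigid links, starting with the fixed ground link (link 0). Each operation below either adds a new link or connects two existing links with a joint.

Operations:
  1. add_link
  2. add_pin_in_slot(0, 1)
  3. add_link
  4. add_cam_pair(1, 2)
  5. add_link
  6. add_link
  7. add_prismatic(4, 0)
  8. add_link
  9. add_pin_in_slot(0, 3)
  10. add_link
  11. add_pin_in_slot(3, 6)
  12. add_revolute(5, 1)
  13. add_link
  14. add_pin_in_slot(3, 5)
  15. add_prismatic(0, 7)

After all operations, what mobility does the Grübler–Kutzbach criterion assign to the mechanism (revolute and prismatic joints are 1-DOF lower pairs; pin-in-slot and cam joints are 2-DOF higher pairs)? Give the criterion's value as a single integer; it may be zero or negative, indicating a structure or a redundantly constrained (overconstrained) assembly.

(L,J1,J2)=(1,0,0); link0 fixed
link1: (2,0,0)
PS 0-1 [J2]: (2,0,1)
link2: (3,0,1)
C 1-2 [J2]: (3,0,2)
link3: (4,0,2)
link4: (5,0,2)
P 4-0 [J1]: (5,1,2)
link5: (6,1,2)
PS 0-3 [J2]: (6,1,3)
link6: (7,1,3)
PS 3-6 [J2]: (7,1,4)
R 5-1 [J1]: (7,2,4)
link7: (8,2,4)
PS 3-5 [J2]: (8,2,5)
P 0-7 [J1]: (8,3,5)
Grübler: 3·7 − 2·3 − 5 = 10

M = 10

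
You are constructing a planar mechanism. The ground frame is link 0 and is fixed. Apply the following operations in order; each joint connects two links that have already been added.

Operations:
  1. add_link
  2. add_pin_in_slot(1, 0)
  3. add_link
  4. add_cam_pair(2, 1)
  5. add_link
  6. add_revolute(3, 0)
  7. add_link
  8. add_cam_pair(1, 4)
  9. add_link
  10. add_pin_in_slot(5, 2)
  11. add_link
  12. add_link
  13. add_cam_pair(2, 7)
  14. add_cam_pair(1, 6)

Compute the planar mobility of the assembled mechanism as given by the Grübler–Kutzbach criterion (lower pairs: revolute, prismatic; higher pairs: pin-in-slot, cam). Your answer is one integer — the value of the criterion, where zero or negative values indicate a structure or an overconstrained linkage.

ground; <1,0,0>
#1 <2,0,0>
PS:1↔0 J2 <2,0,1>
#2 <3,0,1>
C:2↔1 J2 <3,0,2>
#3 <4,0,2>
R:3↔0 J1 <4,1,2>
#4 <5,1,2>
C:1↔4 J2 <5,1,3>
#5 <6,1,3>
PS:5↔2 J2 <6,1,4>
#6 <7,1,4>
#7 <8,1,4>
C:2↔7 J2 <8,1,5>
C:1↔6 J2 <8,1,6>
3×7 − 2×1 − 1×6 = 13

M = 13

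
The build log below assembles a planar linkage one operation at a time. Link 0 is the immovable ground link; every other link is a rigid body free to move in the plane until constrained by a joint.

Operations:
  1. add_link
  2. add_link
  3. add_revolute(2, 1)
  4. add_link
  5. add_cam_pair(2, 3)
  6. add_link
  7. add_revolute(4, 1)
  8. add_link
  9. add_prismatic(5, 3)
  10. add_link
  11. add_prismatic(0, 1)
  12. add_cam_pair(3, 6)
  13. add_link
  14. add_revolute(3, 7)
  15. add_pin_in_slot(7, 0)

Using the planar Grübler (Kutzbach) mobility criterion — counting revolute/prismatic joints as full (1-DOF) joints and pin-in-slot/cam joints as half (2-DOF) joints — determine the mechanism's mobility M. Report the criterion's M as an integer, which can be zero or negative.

M = 8

link 0 = ground. State L|J1|J2 = 1|0|0
+link1  2|0|0
+link2  3|0|0
R(2,1) f=1→J1  3|1|0
+link3  4|1|0
C(2,3) f=2→J2  4|1|1
+link4  5|1|1
R(4,1) f=1→J1  5|2|1
+link5  6|2|1
P(5,3) f=1→J1  6|3|1
+link6  7|3|1
P(0,1) f=1→J1  7|4|1
C(3,6) f=2→J2  7|4|2
+link7  8|4|2
R(3,7) f=1→J1  8|5|2
PS(7,0) f=2→J2  8|5|3
M = 3(8−1)−2·5−3 = 21−10−3 = 8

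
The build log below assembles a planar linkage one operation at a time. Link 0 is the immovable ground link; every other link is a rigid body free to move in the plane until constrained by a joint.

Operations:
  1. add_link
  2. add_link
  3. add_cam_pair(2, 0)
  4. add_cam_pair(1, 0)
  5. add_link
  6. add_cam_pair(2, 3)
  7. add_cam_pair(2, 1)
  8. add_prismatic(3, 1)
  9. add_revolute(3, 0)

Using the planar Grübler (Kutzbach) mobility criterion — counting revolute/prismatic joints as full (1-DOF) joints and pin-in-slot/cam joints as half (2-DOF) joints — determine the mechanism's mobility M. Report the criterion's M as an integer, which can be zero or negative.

M = 1

ground; <1,0,0>
#1 <2,0,0>
#2 <3,0,0>
C:2↔0 J2 <3,0,1>
C:1↔0 J2 <3,0,2>
#3 <4,0,2>
C:2↔3 J2 <4,0,3>
C:2↔1 J2 <4,0,4>
P:3↔1 J1 <4,1,4>
R:3↔0 J1 <4,2,4>
3×3 − 2×2 − 1×4 = 1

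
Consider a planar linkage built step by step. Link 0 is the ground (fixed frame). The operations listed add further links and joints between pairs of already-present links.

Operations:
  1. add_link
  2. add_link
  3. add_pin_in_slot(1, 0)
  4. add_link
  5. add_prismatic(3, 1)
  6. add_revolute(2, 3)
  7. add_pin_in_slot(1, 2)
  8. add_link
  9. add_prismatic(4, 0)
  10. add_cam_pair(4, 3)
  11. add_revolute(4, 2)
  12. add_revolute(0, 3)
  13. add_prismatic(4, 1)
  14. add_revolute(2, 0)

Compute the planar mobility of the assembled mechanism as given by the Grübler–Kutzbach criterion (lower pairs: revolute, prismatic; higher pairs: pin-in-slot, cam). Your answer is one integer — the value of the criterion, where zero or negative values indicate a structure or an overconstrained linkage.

M = -5

[1;0;0] (link 0 is ground)
L+ [2;0;0]
L+ [3;0;0]
PS(1,0)∈J2 [3;0;1]
L+ [4;0;1]
P(3,1)∈J1 [4;1;1]
R(2,3)∈J1 [4;2;1]
PS(1,2)∈J2 [4;2;2]
L+ [5;2;2]
P(4,0)∈J1 [5;3;2]
C(4,3)∈J2 [5;3;3]
R(4,2)∈J1 [5;4;3]
R(0,3)∈J1 [5;5;3]
P(4,1)∈J1 [5;6;3]
R(2,0)∈J1 [5;7;3]
mobility = 12 − 14 − 3 = -5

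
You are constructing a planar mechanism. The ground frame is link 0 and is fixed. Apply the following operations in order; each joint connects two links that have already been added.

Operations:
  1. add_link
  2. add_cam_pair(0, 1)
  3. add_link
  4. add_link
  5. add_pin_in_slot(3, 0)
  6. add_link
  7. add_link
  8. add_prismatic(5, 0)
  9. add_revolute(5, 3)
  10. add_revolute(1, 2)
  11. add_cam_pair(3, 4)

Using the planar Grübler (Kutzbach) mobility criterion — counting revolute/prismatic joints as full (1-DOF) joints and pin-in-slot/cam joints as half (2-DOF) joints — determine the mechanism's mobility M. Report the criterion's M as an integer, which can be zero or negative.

M = 6

[1;0;0] (link 0 is ground)
L+ [2;0;0]
C(0,1)∈J2 [2;0;1]
L+ [3;0;1]
L+ [4;0;1]
PS(3,0)∈J2 [4;0;2]
L+ [5;0;2]
L+ [6;0;2]
P(5,0)∈J1 [6;1;2]
R(5,3)∈J1 [6;2;2]
R(1,2)∈J1 [6;3;2]
C(3,4)∈J2 [6;3;3]
mobility = 15 − 6 − 3 = 6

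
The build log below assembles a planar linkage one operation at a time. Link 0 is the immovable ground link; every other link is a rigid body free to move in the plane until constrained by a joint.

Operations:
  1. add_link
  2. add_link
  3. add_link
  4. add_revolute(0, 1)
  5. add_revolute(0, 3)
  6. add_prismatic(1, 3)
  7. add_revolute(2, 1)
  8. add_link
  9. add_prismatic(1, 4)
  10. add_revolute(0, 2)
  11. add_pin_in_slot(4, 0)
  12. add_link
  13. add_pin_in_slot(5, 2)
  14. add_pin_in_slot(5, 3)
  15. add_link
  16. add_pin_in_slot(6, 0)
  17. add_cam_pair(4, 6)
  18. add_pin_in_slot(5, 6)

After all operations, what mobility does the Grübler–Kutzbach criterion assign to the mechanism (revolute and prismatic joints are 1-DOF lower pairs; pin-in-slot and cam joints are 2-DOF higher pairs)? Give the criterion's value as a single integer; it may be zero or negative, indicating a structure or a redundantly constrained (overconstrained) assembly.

ground; <1,0,0>
#1 <2,0,0>
#2 <3,0,0>
#3 <4,0,0>
R:0↔1 J1 <4,1,0>
R:0↔3 J1 <4,2,0>
P:1↔3 J1 <4,3,0>
R:2↔1 J1 <4,4,0>
#4 <5,4,0>
P:1↔4 J1 <5,5,0>
R:0↔2 J1 <5,6,0>
PS:4↔0 J2 <5,6,1>
#5 <6,6,1>
PS:5↔2 J2 <6,6,2>
PS:5↔3 J2 <6,6,3>
#6 <7,6,3>
PS:6↔0 J2 <7,6,4>
C:4↔6 J2 <7,6,5>
PS:5↔6 J2 <7,6,6>
3×6 − 2×6 − 1×6 = 0

M = 0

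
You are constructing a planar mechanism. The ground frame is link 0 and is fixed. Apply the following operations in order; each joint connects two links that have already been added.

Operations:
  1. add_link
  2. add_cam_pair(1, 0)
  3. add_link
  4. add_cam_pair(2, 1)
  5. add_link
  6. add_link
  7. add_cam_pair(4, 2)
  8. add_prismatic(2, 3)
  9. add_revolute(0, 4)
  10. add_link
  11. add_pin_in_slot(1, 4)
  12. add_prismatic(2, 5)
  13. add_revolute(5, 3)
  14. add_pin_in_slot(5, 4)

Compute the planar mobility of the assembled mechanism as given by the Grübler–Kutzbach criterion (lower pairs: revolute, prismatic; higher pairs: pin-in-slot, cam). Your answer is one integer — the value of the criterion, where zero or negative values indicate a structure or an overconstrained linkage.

L=1 J1=0 J2=0
add link → L=2 J1=0 J2=0
C@1,0 dof=2 J2 → L=2 J1=0 J2=1
add link → L=3 J1=0 J2=1
C@2,1 dof=2 J2 → L=3 J1=0 J2=2
add link → L=4 J1=0 J2=2
add link → L=5 J1=0 J2=2
C@4,2 dof=2 J2 → L=5 J1=0 J2=3
P@2,3 dof=1 J1 → L=5 J1=1 J2=3
R@0,4 dof=1 J1 → L=5 J1=2 J2=3
add link → L=6 J1=2 J2=3
PS@1,4 dof=2 J2 → L=6 J1=2 J2=4
P@2,5 dof=1 J1 → L=6 J1=3 J2=4
R@5,3 dof=1 J1 → L=6 J1=4 J2=4
PS@5,4 dof=2 J2 → L=6 J1=4 J2=5
M=3(L−1)−2J1−J2=3·5−2·4−5=2

M = 2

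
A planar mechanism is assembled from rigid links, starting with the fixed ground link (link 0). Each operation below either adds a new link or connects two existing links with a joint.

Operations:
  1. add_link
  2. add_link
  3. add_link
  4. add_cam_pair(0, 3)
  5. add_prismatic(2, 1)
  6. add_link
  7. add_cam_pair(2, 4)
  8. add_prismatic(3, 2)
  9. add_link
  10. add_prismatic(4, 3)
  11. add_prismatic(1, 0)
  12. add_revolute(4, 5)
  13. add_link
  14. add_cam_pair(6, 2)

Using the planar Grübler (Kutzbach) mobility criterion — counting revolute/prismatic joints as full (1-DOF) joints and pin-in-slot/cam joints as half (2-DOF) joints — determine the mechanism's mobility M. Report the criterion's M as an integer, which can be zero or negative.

M = 5

[1;0;0] (link 0 is ground)
L+ [2;0;0]
L+ [3;0;0]
L+ [4;0;0]
C(0,3)∈J2 [4;0;1]
P(2,1)∈J1 [4;1;1]
L+ [5;1;1]
C(2,4)∈J2 [5;1;2]
P(3,2)∈J1 [5;2;2]
L+ [6;2;2]
P(4,3)∈J1 [6;3;2]
P(1,0)∈J1 [6;4;2]
R(4,5)∈J1 [6;5;2]
L+ [7;5;2]
C(6,2)∈J2 [7;5;3]
mobility = 18 − 10 − 3 = 5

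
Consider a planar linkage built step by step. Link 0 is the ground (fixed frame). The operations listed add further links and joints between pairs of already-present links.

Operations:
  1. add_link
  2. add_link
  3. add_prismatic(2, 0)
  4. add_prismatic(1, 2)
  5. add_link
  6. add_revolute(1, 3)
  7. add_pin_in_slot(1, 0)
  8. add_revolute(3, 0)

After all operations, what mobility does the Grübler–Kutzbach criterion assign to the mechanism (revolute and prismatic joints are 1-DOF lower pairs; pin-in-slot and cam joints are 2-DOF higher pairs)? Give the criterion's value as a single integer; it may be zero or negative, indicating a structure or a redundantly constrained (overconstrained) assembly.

M = 0

(L,J1,J2)=(1,0,0); link0 fixed
link1: (2,0,0)
link2: (3,0,0)
P 2-0 [J1]: (3,1,0)
P 1-2 [J1]: (3,2,0)
link3: (4,2,0)
R 1-3 [J1]: (4,3,0)
PS 1-0 [J2]: (4,3,1)
R 3-0 [J1]: (4,4,1)
Grübler: 3·3 − 2·4 − 1 = 0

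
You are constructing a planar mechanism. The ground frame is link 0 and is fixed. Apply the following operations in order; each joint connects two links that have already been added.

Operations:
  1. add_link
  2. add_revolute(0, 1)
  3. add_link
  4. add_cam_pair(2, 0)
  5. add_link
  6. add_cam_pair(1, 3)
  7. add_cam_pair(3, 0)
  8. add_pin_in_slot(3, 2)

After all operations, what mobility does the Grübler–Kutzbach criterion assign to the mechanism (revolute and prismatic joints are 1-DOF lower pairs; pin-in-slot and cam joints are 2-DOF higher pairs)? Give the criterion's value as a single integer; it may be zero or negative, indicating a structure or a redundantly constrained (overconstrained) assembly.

ground; <1,0,0>
#1 <2,0,0>
R:0↔1 J1 <2,1,0>
#2 <3,1,0>
C:2↔0 J2 <3,1,1>
#3 <4,1,1>
C:1↔3 J2 <4,1,2>
C:3↔0 J2 <4,1,3>
PS:3↔2 J2 <4,1,4>
3×3 − 2×1 − 1×4 = 3

M = 3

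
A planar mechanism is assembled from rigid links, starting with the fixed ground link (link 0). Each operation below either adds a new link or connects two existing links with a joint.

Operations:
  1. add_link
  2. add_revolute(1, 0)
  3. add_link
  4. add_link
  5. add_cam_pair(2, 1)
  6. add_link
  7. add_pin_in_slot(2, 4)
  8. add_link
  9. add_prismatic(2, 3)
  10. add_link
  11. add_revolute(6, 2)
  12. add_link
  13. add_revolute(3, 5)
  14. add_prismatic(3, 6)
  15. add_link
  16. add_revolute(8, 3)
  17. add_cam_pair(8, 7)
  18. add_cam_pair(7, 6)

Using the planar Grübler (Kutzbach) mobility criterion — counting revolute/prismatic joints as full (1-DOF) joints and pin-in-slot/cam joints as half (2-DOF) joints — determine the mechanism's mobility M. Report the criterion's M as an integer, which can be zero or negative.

ground; <1,0,0>
#1 <2,0,0>
R:1↔0 J1 <2,1,0>
#2 <3,1,0>
#3 <4,1,0>
C:2↔1 J2 <4,1,1>
#4 <5,1,1>
PS:2↔4 J2 <5,1,2>
#5 <6,1,2>
P:2↔3 J1 <6,2,2>
#6 <7,2,2>
R:6↔2 J1 <7,3,2>
#7 <8,3,2>
R:3↔5 J1 <8,4,2>
P:3↔6 J1 <8,5,2>
#8 <9,5,2>
R:8↔3 J1 <9,6,2>
C:8↔7 J2 <9,6,3>
C:7↔6 J2 <9,6,4>
3×8 − 2×6 − 1×4 = 8

M = 8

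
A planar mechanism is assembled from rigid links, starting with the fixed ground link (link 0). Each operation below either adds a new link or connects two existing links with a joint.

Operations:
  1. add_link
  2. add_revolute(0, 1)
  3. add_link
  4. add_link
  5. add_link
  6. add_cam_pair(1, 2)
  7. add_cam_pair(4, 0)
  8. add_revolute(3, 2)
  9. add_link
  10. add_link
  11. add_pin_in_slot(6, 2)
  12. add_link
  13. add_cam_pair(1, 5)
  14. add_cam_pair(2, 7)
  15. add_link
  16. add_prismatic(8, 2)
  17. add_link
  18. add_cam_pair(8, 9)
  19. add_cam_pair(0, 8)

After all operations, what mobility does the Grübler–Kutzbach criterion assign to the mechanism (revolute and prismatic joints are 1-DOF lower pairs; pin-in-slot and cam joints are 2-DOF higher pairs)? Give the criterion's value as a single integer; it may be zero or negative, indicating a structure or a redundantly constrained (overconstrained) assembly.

ground; <1,0,0>
#1 <2,0,0>
R:0↔1 J1 <2,1,0>
#2 <3,1,0>
#3 <4,1,0>
#4 <5,1,0>
C:1↔2 J2 <5,1,1>
C:4↔0 J2 <5,1,2>
R:3↔2 J1 <5,2,2>
#5 <6,2,2>
#6 <7,2,2>
PS:6↔2 J2 <7,2,3>
#7 <8,2,3>
C:1↔5 J2 <8,2,4>
C:2↔7 J2 <8,2,5>
#8 <9,2,5>
P:8↔2 J1 <9,3,5>
#9 <10,3,5>
C:8↔9 J2 <10,3,6>
C:0↔8 J2 <10,3,7>
3×9 − 2×3 − 1×7 = 14

M = 14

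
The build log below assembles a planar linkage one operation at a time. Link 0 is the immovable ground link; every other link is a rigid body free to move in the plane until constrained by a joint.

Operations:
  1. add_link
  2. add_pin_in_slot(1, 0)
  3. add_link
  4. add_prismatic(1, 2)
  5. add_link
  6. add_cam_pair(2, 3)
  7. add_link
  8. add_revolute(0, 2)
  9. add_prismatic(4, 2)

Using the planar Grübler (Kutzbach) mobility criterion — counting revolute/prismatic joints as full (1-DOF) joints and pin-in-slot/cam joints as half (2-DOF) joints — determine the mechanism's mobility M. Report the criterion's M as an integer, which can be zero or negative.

M = 4

(L,J1,J2)=(1,0,0); link0 fixed
link1: (2,0,0)
PS 1-0 [J2]: (2,0,1)
link2: (3,0,1)
P 1-2 [J1]: (3,1,1)
link3: (4,1,1)
C 2-3 [J2]: (4,1,2)
link4: (5,1,2)
R 0-2 [J1]: (5,2,2)
P 4-2 [J1]: (5,3,2)
Grübler: 3·4 − 2·3 − 2 = 4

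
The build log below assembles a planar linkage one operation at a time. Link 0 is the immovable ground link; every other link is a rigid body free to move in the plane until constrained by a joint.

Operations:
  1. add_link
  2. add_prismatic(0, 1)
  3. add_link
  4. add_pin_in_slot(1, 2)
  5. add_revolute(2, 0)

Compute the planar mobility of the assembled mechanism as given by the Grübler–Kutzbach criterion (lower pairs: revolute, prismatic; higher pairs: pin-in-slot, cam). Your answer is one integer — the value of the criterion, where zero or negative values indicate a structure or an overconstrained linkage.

[1;0;0] (link 0 is ground)
L+ [2;0;0]
P(0,1)∈J1 [2;1;0]
L+ [3;1;0]
PS(1,2)∈J2 [3;1;1]
R(2,0)∈J1 [3;2;1]
mobility = 6 − 4 − 1 = 1

M = 1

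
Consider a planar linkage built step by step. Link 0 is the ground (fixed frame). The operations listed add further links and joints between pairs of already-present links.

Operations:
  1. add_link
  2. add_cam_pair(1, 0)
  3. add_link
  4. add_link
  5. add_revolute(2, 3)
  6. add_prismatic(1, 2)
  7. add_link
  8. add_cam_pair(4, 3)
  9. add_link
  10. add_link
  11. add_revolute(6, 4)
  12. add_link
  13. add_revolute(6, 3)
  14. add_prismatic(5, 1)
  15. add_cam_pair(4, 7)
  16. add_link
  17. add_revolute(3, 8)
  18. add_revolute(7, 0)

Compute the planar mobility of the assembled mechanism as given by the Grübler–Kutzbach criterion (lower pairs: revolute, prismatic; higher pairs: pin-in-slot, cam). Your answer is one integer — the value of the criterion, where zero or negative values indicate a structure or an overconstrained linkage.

M = 7

ground; <1,0,0>
#1 <2,0,0>
C:1↔0 J2 <2,0,1>
#2 <3,0,1>
#3 <4,0,1>
R:2↔3 J1 <4,1,1>
P:1↔2 J1 <4,2,1>
#4 <5,2,1>
C:4↔3 J2 <5,2,2>
#5 <6,2,2>
#6 <7,2,2>
R:6↔4 J1 <7,3,2>
#7 <8,3,2>
R:6↔3 J1 <8,4,2>
P:5↔1 J1 <8,5,2>
C:4↔7 J2 <8,5,3>
#8 <9,5,3>
R:3↔8 J1 <9,6,3>
R:7↔0 J1 <9,7,3>
3×8 − 2×7 − 1×3 = 7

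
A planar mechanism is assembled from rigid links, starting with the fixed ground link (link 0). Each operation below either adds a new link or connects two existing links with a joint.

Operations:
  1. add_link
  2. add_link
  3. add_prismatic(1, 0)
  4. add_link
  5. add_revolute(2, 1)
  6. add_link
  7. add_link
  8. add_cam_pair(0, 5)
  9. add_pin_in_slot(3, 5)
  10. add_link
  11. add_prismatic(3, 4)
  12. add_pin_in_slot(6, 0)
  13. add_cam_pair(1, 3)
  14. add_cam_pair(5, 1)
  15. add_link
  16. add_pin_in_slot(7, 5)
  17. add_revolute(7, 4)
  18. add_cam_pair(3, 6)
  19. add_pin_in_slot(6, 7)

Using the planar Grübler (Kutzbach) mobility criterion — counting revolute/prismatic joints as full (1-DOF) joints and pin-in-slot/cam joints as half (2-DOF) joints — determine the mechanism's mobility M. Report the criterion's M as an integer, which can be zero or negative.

(L,J1,J2)=(1,0,0); link0 fixed
link1: (2,0,0)
link2: (3,0,0)
P 1-0 [J1]: (3,1,0)
link3: (4,1,0)
R 2-1 [J1]: (4,2,0)
link4: (5,2,0)
link5: (6,2,0)
C 0-5 [J2]: (6,2,1)
PS 3-5 [J2]: (6,2,2)
link6: (7,2,2)
P 3-4 [J1]: (7,3,2)
PS 6-0 [J2]: (7,3,3)
C 1-3 [J2]: (7,3,4)
C 5-1 [J2]: (7,3,5)
link7: (8,3,5)
PS 7-5 [J2]: (8,3,6)
R 7-4 [J1]: (8,4,6)
C 3-6 [J2]: (8,4,7)
PS 6-7 [J2]: (8,4,8)
Grübler: 3·7 − 2·4 − 8 = 5

M = 5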